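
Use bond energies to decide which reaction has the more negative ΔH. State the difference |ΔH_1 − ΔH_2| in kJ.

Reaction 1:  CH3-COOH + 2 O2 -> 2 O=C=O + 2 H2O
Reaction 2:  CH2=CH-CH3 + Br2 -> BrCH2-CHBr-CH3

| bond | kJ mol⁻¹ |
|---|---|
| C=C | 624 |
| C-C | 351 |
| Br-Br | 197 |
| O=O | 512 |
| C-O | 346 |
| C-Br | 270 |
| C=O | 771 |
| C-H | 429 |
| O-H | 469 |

Reaction 1, by 642 kJ

Reaction 1:
  Bonds broken (reactants):
    C-C: 1 × 351 = 351
    C-H: 3 × 429 = 1287
    C-O: 1 × 346 = 346
    C=O: 1 × 771 = 771
    O-H: 1 × 469 = 469
    O=O: 2 × 512 = 1024
    Σ(broken) = 4248 kJ
  Bonds formed (products):
    C=O: 4 × 771 = 3084
    O-H: 4 × 469 = 1876
    Σ(formed) = 4960 kJ
  ΔH_1 = 4248 − 4960 = −712 kJ
Reaction 2:
  Bonds broken (reactants):
    Br-Br: 1 × 197 = 197
    C-C: 1 × 351 = 351
    C-H: 6 × 429 = 2574
    C=C: 1 × 624 = 624
    Σ(broken) = 3746 kJ
  Bonds formed (products):
    C-Br: 2 × 270 = 540
    C-C: 2 × 351 = 702
    C-H: 6 × 429 = 2574
    Σ(formed) = 3816 kJ
  ΔH_2 = 3746 − 3816 = −70 kJ
ΔH_1 − ΔH_2 = −642 kJ, so reaction 1 has the more negative ΔH; |ΔH_1 − ΔH_2| = 642 kJ.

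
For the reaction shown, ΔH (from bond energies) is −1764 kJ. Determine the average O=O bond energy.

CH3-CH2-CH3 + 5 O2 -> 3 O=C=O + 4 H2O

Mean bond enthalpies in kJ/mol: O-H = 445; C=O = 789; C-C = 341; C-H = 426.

D(O=O) ≈ 488 kJ/mol

Let D be the O=O bond energy.
Σ(broken) = 2×341 + 8×426 + 5×D = 4090 + 5D
Σ(formed) = 6×789 + 8×445 = 8294
ΔH = Σ(broken) − Σ(formed) = (4090 + 5D) − (8294) = −4204 + 5D
Setting this equal to −1764 kJ gives 5D = 2440, so D = 488 kJ/mol.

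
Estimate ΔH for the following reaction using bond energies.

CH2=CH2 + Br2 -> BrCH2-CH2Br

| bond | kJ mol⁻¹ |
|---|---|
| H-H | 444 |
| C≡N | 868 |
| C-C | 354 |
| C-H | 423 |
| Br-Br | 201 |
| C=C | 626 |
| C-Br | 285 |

ΔH ≈ −97 kJ

Bonds broken (reactants):
  Br-Br: 1 × 201 = 201
  C-H: 4 × 423 = 1692
  C=C: 1 × 626 = 626
  Σ(broken) = 2519 kJ
Bonds formed (products):
  C-Br: 2 × 285 = 570
  C-C: 1 × 354 = 354
  C-H: 4 × 423 = 1692
  Σ(formed) = 2616 kJ
ΔH = Σ(broken) − Σ(formed) = 2519 − 2616 = −97 kJ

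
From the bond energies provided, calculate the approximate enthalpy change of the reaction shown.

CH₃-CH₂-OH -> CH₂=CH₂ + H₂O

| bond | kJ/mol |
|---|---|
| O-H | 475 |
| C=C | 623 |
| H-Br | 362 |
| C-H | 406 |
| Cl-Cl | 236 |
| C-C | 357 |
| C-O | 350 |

ΔH ≈ +15 kJ

Bonds broken (reactants):
  C-C: 1 × 357 = 357
  C-H: 5 × 406 = 2030
  C-O: 1 × 350 = 350
  O-H: 1 × 475 = 475
  Σ(broken) = 3212 kJ
Bonds formed (products):
  C-H: 4 × 406 = 1624
  C=C: 1 × 623 = 623
  O-H: 2 × 475 = 950
  Σ(formed) = 3197 kJ
ΔH = Σ(broken) − Σ(formed) = 3212 − 3197 = +15 kJ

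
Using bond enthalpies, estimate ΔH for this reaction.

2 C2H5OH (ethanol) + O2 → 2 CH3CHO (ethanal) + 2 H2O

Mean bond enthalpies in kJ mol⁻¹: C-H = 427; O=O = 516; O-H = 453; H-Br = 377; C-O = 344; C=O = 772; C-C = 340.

Bonds broken (reactants):
  C-C: 2 × 340 = 680
  C-H: 10 × 427 = 4270
  C-O: 2 × 344 = 688
  O-H: 2 × 453 = 906
  O=O: 1 × 516 = 516
  Σ(broken) = 7060 kJ
Bonds formed (products):
  C-C: 2 × 340 = 680
  C-H: 8 × 427 = 3416
  C=O: 2 × 772 = 1544
  O-H: 4 × 453 = 1812
  Σ(formed) = 7452 kJ
ΔH = Σ(broken) − Σ(formed) = 7060 − 7452 = −392 kJ

ΔH ≈ −392 kJ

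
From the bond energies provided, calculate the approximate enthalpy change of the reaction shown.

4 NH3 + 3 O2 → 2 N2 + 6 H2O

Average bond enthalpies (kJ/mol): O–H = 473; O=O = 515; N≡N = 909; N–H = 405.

Bonds broken (reactants):
  N–H: 12 × 405 = 4860
  O=O: 3 × 515 = 1545
  Σ(broken) = 6405 kJ
Bonds formed (products):
  N≡N: 2 × 909 = 1818
  O–H: 12 × 473 = 5676
  Σ(formed) = 7494 kJ
ΔH = Σ(broken) − Σ(formed) = 6405 − 7494 = −1089 kJ

ΔH ≈ −1089 kJ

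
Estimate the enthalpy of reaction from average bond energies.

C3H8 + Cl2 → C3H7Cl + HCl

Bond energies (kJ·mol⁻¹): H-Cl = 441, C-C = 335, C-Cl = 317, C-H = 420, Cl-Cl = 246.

ΔH ≈ −92 kJ

Bonds broken (reactants):
  C-C: 2 × 335 = 670
  C-H: 8 × 420 = 3360
  Cl-Cl: 1 × 246 = 246
  Σ(broken) = 4276 kJ
Bonds formed (products):
  C-C: 2 × 335 = 670
  C-Cl: 1 × 317 = 317
  C-H: 7 × 420 = 2940
  H-Cl: 1 × 441 = 441
  Σ(formed) = 4368 kJ
ΔH = Σ(broken) − Σ(formed) = 4276 − 4368 = −92 kJ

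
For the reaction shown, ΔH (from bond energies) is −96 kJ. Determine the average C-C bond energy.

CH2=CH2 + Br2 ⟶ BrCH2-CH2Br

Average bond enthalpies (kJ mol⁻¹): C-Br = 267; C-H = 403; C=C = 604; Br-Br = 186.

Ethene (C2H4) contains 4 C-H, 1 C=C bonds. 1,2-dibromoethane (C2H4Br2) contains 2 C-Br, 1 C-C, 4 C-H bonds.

Let D be the C-C bond energy.
Σ(broken) = 1×186 + 4×403 + 1×604 = 2402
Σ(formed) = 2×267 + 1×D + 4×403 = 2146 + D
ΔH = Σ(broken) − Σ(formed) = (2402) − (2146 + D) = +256 − D
Setting this equal to −96 kJ gives D = 352 kJ/mol.

D(C-C) ≈ 352 kJ/mol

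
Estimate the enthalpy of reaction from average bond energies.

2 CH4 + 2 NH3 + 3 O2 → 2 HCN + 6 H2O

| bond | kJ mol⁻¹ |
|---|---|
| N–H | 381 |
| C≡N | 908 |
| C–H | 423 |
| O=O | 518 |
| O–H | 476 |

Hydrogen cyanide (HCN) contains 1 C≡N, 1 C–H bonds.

ΔH ≈ −1150 kJ

Bonds broken (reactants):
  C–H: 8 × 423 = 3384
  N–H: 6 × 381 = 2286
  O=O: 3 × 518 = 1554
  Σ(broken) = 7224 kJ
Bonds formed (products):
  C≡N: 2 × 908 = 1816
  C–H: 2 × 423 = 846
  O–H: 12 × 476 = 5712
  Σ(formed) = 8374 kJ
ΔH = Σ(broken) − Σ(formed) = 7224 − 8374 = −1150 kJ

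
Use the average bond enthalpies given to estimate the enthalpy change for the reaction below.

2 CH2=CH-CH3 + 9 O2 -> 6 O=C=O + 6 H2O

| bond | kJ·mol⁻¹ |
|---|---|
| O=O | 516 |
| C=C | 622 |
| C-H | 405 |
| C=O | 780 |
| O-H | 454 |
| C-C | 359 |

Bonds broken (reactants):
  C-C: 2 × 359 = 718
  C-H: 12 × 405 = 4860
  C=C: 2 × 622 = 1244
  O=O: 9 × 516 = 4644
  Σ(broken) = 11466 kJ
Bonds formed (products):
  C=O: 12 × 780 = 9360
  O-H: 12 × 454 = 5448
  Σ(formed) = 14808 kJ
ΔH = Σ(broken) − Σ(formed) = 11466 − 14808 = −3342 kJ

ΔH ≈ −3342 kJ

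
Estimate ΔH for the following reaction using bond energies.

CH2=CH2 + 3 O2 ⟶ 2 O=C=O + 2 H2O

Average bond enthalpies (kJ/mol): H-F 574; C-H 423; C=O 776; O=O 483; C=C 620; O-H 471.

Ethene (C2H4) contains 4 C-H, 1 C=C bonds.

Bonds broken (reactants):
  C-H: 4 × 423 = 1692
  C=C: 1 × 620 = 620
  O=O: 3 × 483 = 1449
  Σ(broken) = 3761 kJ
Bonds formed (products):
  C=O: 4 × 776 = 3104
  O-H: 4 × 471 = 1884
  Σ(formed) = 4988 kJ
ΔH = Σ(broken) − Σ(formed) = 3761 − 4988 = −1227 kJ

ΔH ≈ −1227 kJ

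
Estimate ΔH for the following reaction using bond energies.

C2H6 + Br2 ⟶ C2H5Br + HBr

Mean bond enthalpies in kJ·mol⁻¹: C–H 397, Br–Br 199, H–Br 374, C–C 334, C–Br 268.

ΔH ≈ −46 kJ

Bonds broken (reactants):
  Br–Br: 1 × 199 = 199
  C–C: 1 × 334 = 334
  C–H: 6 × 397 = 2382
  Σ(broken) = 2915 kJ
Bonds formed (products):
  C–Br: 1 × 268 = 268
  C–C: 1 × 334 = 334
  C–H: 5 × 397 = 1985
  H–Br: 1 × 374 = 374
  Σ(formed) = 2961 kJ
ΔH = Σ(broken) − Σ(formed) = 2915 − 2961 = −46 kJ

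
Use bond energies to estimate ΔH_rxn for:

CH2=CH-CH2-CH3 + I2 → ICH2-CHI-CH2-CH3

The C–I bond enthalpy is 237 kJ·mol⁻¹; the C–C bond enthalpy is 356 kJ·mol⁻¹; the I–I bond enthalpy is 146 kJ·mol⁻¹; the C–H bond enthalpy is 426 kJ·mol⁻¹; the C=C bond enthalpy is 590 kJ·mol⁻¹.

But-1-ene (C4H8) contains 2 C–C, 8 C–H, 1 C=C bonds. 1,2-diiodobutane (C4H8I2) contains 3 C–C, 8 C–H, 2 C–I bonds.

ΔH ≈ −94 kJ

Bonds broken (reactants):
  C–C: 2 × 356 = 712
  C–H: 8 × 426 = 3408
  C=C: 1 × 590 = 590
  I–I: 1 × 146 = 146
  Σ(broken) = 4856 kJ
Bonds formed (products):
  C–C: 3 × 356 = 1068
  C–H: 8 × 426 = 3408
  C–I: 2 × 237 = 474
  Σ(formed) = 4950 kJ
ΔH = Σ(broken) − Σ(formed) = 4856 − 4950 = −94 kJ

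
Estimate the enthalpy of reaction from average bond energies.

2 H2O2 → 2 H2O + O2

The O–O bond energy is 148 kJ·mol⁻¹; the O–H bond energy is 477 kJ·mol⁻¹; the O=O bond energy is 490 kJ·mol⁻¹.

ΔH ≈ −194 kJ

Bonds broken (reactants):
  O–H: 4 × 477 = 1908
  O–O: 2 × 148 = 296
  Σ(broken) = 2204 kJ
Bonds formed (products):
  O–H: 4 × 477 = 1908
  O=O: 1 × 490 = 490
  Σ(formed) = 2398 kJ
ΔH = Σ(broken) − Σ(formed) = 2204 − 2398 = −194 kJ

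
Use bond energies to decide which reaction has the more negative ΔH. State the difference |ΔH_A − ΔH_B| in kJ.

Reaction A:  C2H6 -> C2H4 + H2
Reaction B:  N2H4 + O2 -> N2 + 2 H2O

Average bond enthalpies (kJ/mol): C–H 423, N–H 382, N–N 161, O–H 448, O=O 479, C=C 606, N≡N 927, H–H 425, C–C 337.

Reaction B, by 703 kJ

Reaction A:
  Bonds broken (reactants):
    C–C: 1 × 337 = 337
    C–H: 6 × 423 = 2538
    Σ(broken) = 2875 kJ
  Bonds formed (products):
    C–H: 4 × 423 = 1692
    C=C: 1 × 606 = 606
    H–H: 1 × 425 = 425
    Σ(formed) = 2723 kJ
  ΔH_A = 2875 − 2723 = +152 kJ
Reaction B:
  Bonds broken (reactants):
    N–H: 4 × 382 = 1528
    N–N: 1 × 161 = 161
    O=O: 1 × 479 = 479
    Σ(broken) = 2168 kJ
  Bonds formed (products):
    N≡N: 1 × 927 = 927
    O–H: 4 × 448 = 1792
    Σ(formed) = 2719 kJ
  ΔH_B = 2168 − 2719 = −551 kJ
ΔH_A − ΔH_B = +703 kJ, so reaction B has the more negative ΔH; |ΔH_A − ΔH_B| = 703 kJ.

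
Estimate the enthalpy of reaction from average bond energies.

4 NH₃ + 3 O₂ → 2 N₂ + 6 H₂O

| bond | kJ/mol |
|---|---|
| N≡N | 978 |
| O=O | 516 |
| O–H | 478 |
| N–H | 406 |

ΔH ≈ −1272 kJ

Bonds broken (reactants):
  N–H: 12 × 406 = 4872
  O=O: 3 × 516 = 1548
  Σ(broken) = 6420 kJ
Bonds formed (products):
  N≡N: 2 × 978 = 1956
  O–H: 12 × 478 = 5736
  Σ(formed) = 7692 kJ
ΔH = Σ(broken) − Σ(formed) = 6420 − 7692 = −1272 kJ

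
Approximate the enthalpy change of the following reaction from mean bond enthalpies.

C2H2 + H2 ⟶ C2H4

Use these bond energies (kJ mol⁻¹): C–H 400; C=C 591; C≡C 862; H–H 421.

ΔH ≈ −108 kJ

Bonds broken (reactants):
  C≡C: 1 × 862 = 862
  C–H: 2 × 400 = 800
  H–H: 1 × 421 = 421
  Σ(broken) = 2083 kJ
Bonds formed (products):
  C–H: 4 × 400 = 1600
  C=C: 1 × 591 = 591
  Σ(formed) = 2191 kJ
ΔH = Σ(broken) − Σ(formed) = 2083 − 2191 = −108 kJ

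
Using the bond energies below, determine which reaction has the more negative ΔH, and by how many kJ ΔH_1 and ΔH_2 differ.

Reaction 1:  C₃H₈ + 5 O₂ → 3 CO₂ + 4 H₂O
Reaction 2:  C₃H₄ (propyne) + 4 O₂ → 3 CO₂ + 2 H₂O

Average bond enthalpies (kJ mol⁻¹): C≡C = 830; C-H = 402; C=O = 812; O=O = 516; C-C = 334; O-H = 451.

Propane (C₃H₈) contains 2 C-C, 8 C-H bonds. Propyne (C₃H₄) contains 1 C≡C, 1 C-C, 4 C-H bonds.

Reaction 1:
  Bonds broken (reactants):
    C-C: 2 × 334 = 668
    C-H: 8 × 402 = 3216
    O=O: 5 × 516 = 2580
    Σ(broken) = 6464 kJ
  Bonds formed (products):
    C=O: 6 × 812 = 4872
    O-H: 8 × 451 = 3608
    Σ(formed) = 8480 kJ
  ΔH_1 = 6464 − 8480 = −2016 kJ
Reaction 2:
  Bonds broken (reactants):
    C≡C: 1 × 830 = 830
    C-C: 1 × 334 = 334
    C-H: 4 × 402 = 1608
    O=O: 4 × 516 = 2064
    Σ(broken) = 4836 kJ
  Bonds formed (products):
    C=O: 6 × 812 = 4872
    O-H: 4 × 451 = 1804
    Σ(formed) = 6676 kJ
  ΔH_2 = 4836 − 6676 = −1840 kJ
ΔH_1 − ΔH_2 = −176 kJ, so reaction 1 has the more negative ΔH; |ΔH_1 − ΔH_2| = 176 kJ.

Reaction 1, by 176 kJ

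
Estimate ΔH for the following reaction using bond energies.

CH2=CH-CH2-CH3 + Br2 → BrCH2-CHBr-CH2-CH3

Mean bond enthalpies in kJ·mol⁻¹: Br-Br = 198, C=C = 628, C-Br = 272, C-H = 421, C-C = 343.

ΔH ≈ −61 kJ

Bonds broken (reactants):
  Br-Br: 1 × 198 = 198
  C-C: 2 × 343 = 686
  C-H: 8 × 421 = 3368
  C=C: 1 × 628 = 628
  Σ(broken) = 4880 kJ
Bonds formed (products):
  C-Br: 2 × 272 = 544
  C-C: 3 × 343 = 1029
  C-H: 8 × 421 = 3368
  Σ(formed) = 4941 kJ
ΔH = Σ(broken) − Σ(formed) = 4880 − 4941 = −61 kJ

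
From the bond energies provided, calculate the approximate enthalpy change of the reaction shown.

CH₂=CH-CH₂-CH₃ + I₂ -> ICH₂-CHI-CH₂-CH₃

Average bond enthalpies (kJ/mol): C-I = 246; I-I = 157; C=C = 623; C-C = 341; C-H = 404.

Bonds broken (reactants):
  C-C: 2 × 341 = 682
  C-H: 8 × 404 = 3232
  C=C: 1 × 623 = 623
  I-I: 1 × 157 = 157
  Σ(broken) = 4694 kJ
Bonds formed (products):
  C-C: 3 × 341 = 1023
  C-H: 8 × 404 = 3232
  C-I: 2 × 246 = 492
  Σ(formed) = 4747 kJ
ΔH = Σ(broken) − Σ(formed) = 4694 − 4747 = −53 kJ

ΔH ≈ −53 kJ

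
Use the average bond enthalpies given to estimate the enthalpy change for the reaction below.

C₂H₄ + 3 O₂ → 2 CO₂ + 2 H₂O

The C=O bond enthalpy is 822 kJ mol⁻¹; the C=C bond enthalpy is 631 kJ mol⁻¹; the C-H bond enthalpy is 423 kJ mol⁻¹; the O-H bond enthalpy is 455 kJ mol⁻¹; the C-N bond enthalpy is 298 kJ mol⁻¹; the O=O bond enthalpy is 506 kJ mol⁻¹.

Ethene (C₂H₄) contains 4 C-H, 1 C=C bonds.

ΔH ≈ −1267 kJ

Bonds broken (reactants):
  C-H: 4 × 423 = 1692
  C=C: 1 × 631 = 631
  O=O: 3 × 506 = 1518
  Σ(broken) = 3841 kJ
Bonds formed (products):
  C=O: 4 × 822 = 3288
  O-H: 4 × 455 = 1820
  Σ(formed) = 5108 kJ
ΔH = Σ(broken) − Σ(formed) = 3841 − 5108 = −1267 kJ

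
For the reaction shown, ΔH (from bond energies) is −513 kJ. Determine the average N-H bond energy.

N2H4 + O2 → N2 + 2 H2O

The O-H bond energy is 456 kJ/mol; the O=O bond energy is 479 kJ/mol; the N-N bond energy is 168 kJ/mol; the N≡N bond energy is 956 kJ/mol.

D(N-H) ≈ 405 kJ/mol

Let D be the N-H bond energy.
Σ(broken) = 4×D + 1×168 + 1×479 = 647 + 4D
Σ(formed) = 1×956 + 4×456 = 2780
ΔH = Σ(broken) − Σ(formed) = (647 + 4D) − (2780) = −2133 + 4D
Setting this equal to −513 kJ gives 4D = 1620, so D = 405 kJ/mol.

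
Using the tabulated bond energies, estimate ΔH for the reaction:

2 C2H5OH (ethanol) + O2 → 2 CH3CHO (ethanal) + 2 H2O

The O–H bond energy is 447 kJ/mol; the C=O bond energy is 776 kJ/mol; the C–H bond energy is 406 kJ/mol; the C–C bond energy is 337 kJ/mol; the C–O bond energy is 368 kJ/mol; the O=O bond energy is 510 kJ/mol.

Bonds broken (reactants):
  C–C: 2 × 337 = 674
  C–H: 10 × 406 = 4060
  C–O: 2 × 368 = 736
  O–H: 2 × 447 = 894
  O=O: 1 × 510 = 510
  Σ(broken) = 6874 kJ
Bonds formed (products):
  C–C: 2 × 337 = 674
  C–H: 8 × 406 = 3248
  C=O: 2 × 776 = 1552
  O–H: 4 × 447 = 1788
  Σ(formed) = 7262 kJ
ΔH = Σ(broken) − Σ(formed) = 6874 − 7262 = −388 kJ

ΔH ≈ −388 kJ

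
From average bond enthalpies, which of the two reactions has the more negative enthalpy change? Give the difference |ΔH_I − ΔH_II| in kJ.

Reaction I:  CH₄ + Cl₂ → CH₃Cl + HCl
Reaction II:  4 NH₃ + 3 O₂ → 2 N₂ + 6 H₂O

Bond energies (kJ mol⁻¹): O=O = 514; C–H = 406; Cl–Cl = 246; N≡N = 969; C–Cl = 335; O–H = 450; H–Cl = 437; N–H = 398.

Reaction I:
  Bonds broken (reactants):
    C–H: 4 × 406 = 1624
    Cl–Cl: 1 × 246 = 246
    Σ(broken) = 1870 kJ
  Bonds formed (products):
    C–Cl: 1 × 335 = 335
    C–H: 3 × 406 = 1218
    H–Cl: 1 × 437 = 437
    Σ(formed) = 1990 kJ
  ΔH_I = 1870 − 1990 = −120 kJ
Reaction II:
  Bonds broken (reactants):
    N–H: 12 × 398 = 4776
    O=O: 3 × 514 = 1542
    Σ(broken) = 6318 kJ
  Bonds formed (products):
    N≡N: 2 × 969 = 1938
    O–H: 12 × 450 = 5400
    Σ(formed) = 7338 kJ
  ΔH_II = 6318 − 7338 = −1020 kJ
ΔH_I − ΔH_II = +900 kJ, so reaction II has the more negative ΔH; |ΔH_I − ΔH_II| = 900 kJ.

Reaction II, by 900 kJ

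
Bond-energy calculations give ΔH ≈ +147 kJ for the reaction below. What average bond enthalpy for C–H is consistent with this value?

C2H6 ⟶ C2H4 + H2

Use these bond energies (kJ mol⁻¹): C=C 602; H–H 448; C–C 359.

D(C–H) ≈ 419 kJ/mol

Let D be the C–H bond energy.
Σ(broken) = 1×359 + 6×D = 359 + 6D
Σ(formed) = 4×D + 1×602 + 1×448 = 1050 + 4D
ΔH = Σ(broken) − Σ(formed) = (359 + 6D) − (1050 + 4D) = −691 + 2D
Setting this equal to +147 kJ gives 2D = 838, so D = 419 kJ/mol.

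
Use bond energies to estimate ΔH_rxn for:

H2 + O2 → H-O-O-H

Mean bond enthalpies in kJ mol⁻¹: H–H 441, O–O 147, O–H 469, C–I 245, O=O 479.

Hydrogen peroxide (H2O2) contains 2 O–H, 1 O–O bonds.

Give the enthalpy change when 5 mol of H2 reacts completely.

ΔH = −825 kJ

Bonds broken (reactants):
  H–H: 1 × 441 = 441
  O=O: 1 × 479 = 479
  Σ(broken) = 920 kJ
Bonds formed (products):
  O–H: 2 × 469 = 938
  O–O: 1 × 147 = 147
  Σ(formed) = 1085 kJ
ΔH = Σ(broken) − Σ(formed) = 920 − 1085 = −165 kJ
For 5× the reaction as written: 5 × (−165) = −825 kJ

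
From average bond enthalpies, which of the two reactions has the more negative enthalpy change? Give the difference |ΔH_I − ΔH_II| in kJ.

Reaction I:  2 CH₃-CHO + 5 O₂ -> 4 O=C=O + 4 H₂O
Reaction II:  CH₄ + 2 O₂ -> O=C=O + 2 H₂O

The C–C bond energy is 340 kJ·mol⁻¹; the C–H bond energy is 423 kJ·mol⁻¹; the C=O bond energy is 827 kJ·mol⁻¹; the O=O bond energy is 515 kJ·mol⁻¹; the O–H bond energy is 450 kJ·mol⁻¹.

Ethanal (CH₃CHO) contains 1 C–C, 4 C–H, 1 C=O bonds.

Reaction I:
  Bonds broken (reactants):
    C–C: 2 × 340 = 680
    C–H: 8 × 423 = 3384
    C=O: 2 × 827 = 1654
    O=O: 5 × 515 = 2575
    Σ(broken) = 8293 kJ
  Bonds formed (products):
    C=O: 8 × 827 = 6616
    O–H: 8 × 450 = 3600
    Σ(formed) = 10216 kJ
  ΔH_I = 8293 − 10216 = −1923 kJ
Reaction II:
  Bonds broken (reactants):
    C–H: 4 × 423 = 1692
    O=O: 2 × 515 = 1030
    Σ(broken) = 2722 kJ
  Bonds formed (products):
    C=O: 2 × 827 = 1654
    O–H: 4 × 450 = 1800
    Σ(formed) = 3454 kJ
  ΔH_II = 2722 − 3454 = −732 kJ
ΔH_I − ΔH_II = −1191 kJ, so reaction I has the more negative ΔH; |ΔH_I − ΔH_II| = 1191 kJ.

Reaction I, by 1191 kJ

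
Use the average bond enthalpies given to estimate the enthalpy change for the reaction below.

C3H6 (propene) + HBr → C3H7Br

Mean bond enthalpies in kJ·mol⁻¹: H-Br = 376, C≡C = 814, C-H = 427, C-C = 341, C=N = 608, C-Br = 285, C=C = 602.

Bonds broken (reactants):
  C-C: 1 × 341 = 341
  C-H: 6 × 427 = 2562
  C=C: 1 × 602 = 602
  H-Br: 1 × 376 = 376
  Σ(broken) = 3881 kJ
Bonds formed (products):
  C-Br: 1 × 285 = 285
  C-C: 2 × 341 = 682
  C-H: 7 × 427 = 2989
  Σ(formed) = 3956 kJ
ΔH = Σ(broken) − Σ(formed) = 3881 − 3956 = −75 kJ

ΔH ≈ −75 kJ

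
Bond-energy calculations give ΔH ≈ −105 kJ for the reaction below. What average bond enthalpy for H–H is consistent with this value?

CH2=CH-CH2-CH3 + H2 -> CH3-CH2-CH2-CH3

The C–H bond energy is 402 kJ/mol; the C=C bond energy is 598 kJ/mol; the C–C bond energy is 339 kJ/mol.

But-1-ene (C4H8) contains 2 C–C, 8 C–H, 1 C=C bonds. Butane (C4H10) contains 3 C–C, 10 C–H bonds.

Let D be the H–H bond energy.
Σ(broken) = 2×339 + 8×402 + 1×598 + 1×D = 4492 + D
Σ(formed) = 3×339 + 10×402 = 5037
ΔH = Σ(broken) − Σ(formed) = (4492 + D) − (5037) = −545 + D
Setting this equal to −105 kJ gives D = 440 kJ/mol.

D(H–H) ≈ 440 kJ/mol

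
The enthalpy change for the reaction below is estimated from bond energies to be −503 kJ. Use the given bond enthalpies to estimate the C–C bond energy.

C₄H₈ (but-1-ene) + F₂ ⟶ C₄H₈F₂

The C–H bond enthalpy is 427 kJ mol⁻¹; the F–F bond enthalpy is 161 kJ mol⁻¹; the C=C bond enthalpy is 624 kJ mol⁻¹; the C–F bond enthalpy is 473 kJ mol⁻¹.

D(C–C) ≈ 342 kJ/mol

Let D be the C–C bond energy.
Σ(broken) = 2×D + 8×427 + 1×624 + 1×161 = 4201 + 2D
Σ(formed) = 3×D + 2×473 + 8×427 = 4362 + 3D
ΔH = Σ(broken) − Σ(formed) = (4201 + 2D) − (4362 + 3D) = −161 − D
Setting this equal to −503 kJ gives D = 342 kJ/mol.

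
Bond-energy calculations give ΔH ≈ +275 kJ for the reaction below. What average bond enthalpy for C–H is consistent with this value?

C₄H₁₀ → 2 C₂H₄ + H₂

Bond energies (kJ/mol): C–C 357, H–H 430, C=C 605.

D(C–H) ≈ 422 kJ/mol

Let D be the C–H bond energy.
Σ(broken) = 3×357 + 10×D = 1071 + 10D
Σ(formed) = 8×D + 2×605 + 1×430 = 1640 + 8D
ΔH = Σ(broken) − Σ(formed) = (1071 + 10D) − (1640 + 8D) = −569 + 2D
Setting this equal to +275 kJ gives 2D = 844, so D = 422 kJ/mol.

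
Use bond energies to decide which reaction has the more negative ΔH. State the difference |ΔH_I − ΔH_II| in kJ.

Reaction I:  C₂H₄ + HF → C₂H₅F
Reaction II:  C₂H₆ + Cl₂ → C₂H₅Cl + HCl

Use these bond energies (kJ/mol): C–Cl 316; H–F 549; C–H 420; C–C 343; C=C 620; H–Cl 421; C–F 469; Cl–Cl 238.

Reaction I:
  Bonds broken (reactants):
    C–H: 4 × 420 = 1680
    C=C: 1 × 620 = 620
    H–F: 1 × 549 = 549
    Σ(broken) = 2849 kJ
  Bonds formed (products):
    C–C: 1 × 343 = 343
    C–F: 1 × 469 = 469
    C–H: 5 × 420 = 2100
    Σ(formed) = 2912 kJ
  ΔH_I = 2849 − 2912 = −63 kJ
Reaction II:
  Bonds broken (reactants):
    C–C: 1 × 343 = 343
    C–H: 6 × 420 = 2520
    Cl–Cl: 1 × 238 = 238
    Σ(broken) = 3101 kJ
  Bonds formed (products):
    C–C: 1 × 343 = 343
    C–Cl: 1 × 316 = 316
    C–H: 5 × 420 = 2100
    H–Cl: 1 × 421 = 421
    Σ(formed) = 3180 kJ
  ΔH_II = 3101 − 3180 = −79 kJ
ΔH_I − ΔH_II = +16 kJ, so reaction II has the more negative ΔH; |ΔH_I − ΔH_II| = 16 kJ.

Reaction II, by 16 kJ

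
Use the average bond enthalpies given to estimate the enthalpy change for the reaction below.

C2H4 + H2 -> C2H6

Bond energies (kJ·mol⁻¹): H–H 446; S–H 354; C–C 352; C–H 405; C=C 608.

ΔH ≈ −108 kJ

Bonds broken (reactants):
  C–H: 4 × 405 = 1620
  C=C: 1 × 608 = 608
  H–H: 1 × 446 = 446
  Σ(broken) = 2674 kJ
Bonds formed (products):
  C–C: 1 × 352 = 352
  C–H: 6 × 405 = 2430
  Σ(formed) = 2782 kJ
ΔH = Σ(broken) − Σ(formed) = 2674 − 2782 = −108 kJ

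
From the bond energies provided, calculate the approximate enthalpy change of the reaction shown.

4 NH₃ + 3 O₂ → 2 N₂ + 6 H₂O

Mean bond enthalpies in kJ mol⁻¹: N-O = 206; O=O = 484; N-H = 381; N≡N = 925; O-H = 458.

Bonds broken (reactants):
  N-H: 12 × 381 = 4572
  O=O: 3 × 484 = 1452
  Σ(broken) = 6024 kJ
Bonds formed (products):
  N≡N: 2 × 925 = 1850
  O-H: 12 × 458 = 5496
  Σ(formed) = 7346 kJ
ΔH = Σ(broken) − Σ(formed) = 6024 − 7346 = −1322 kJ

ΔH ≈ −1322 kJ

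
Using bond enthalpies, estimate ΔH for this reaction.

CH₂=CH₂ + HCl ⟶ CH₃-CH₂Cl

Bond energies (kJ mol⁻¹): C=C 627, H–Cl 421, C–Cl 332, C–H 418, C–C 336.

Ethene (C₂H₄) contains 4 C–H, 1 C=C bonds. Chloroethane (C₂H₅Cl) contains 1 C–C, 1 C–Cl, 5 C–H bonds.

Bonds broken (reactants):
  C–H: 4 × 418 = 1672
  C=C: 1 × 627 = 627
  H–Cl: 1 × 421 = 421
  Σ(broken) = 2720 kJ
Bonds formed (products):
  C–C: 1 × 336 = 336
  C–Cl: 1 × 332 = 332
  C–H: 5 × 418 = 2090
  Σ(formed) = 2758 kJ
ΔH = Σ(broken) − Σ(formed) = 2720 − 2758 = −38 kJ

ΔH ≈ −38 kJ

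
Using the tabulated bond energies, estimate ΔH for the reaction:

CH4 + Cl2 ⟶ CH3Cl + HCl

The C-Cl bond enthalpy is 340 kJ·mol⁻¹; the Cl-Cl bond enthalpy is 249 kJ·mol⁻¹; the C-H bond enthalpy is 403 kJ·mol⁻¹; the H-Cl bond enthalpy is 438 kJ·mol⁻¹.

Bonds broken (reactants):
  C-H: 4 × 403 = 1612
  Cl-Cl: 1 × 249 = 249
  Σ(broken) = 1861 kJ
Bonds formed (products):
  C-Cl: 1 × 340 = 340
  C-H: 3 × 403 = 1209
  H-Cl: 1 × 438 = 438
  Σ(formed) = 1987 kJ
ΔH = Σ(broken) − Σ(formed) = 1861 − 1987 = −126 kJ

ΔH ≈ −126 kJ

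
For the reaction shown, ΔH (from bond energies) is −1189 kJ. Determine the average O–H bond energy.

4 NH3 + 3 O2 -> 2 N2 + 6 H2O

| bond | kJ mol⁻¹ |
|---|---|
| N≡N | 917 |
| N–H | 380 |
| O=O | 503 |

D(O–H) ≈ 452 kJ/mol

Let D be the O–H bond energy.
Σ(broken) = 12×380 + 3×503 = 6069
Σ(formed) = 2×917 + 12×D = 1834 + 12D
ΔH = Σ(broken) − Σ(formed) = (6069) − (1834 + 12D) = +4235 − 12D
Setting this equal to −1189 kJ gives 12D = 5424, so D = 452 kJ/mol.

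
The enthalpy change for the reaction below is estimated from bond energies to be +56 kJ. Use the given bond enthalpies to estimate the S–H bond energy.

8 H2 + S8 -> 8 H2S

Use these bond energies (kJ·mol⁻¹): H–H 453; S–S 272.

D(S–H) ≈ 359 kJ/mol

Let D be the S–H bond energy.
Σ(broken) = 8×453 + 8×272 = 5800
Σ(formed) = 16×D = 16D
ΔH = Σ(broken) − Σ(formed) = (5800) − (16D) = +5800 − 16D
Setting this equal to +56 kJ gives 16D = 5744, so D = 359 kJ/mol.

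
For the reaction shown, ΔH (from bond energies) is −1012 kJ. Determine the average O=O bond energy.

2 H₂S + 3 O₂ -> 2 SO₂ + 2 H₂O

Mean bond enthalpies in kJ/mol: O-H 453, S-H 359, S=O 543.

D(O=O) ≈ 512 kJ/mol

Let D be the O=O bond energy.
Σ(broken) = 3×D + 4×359 = 1436 + 3D
Σ(formed) = 4×453 + 4×543 = 3984
ΔH = Σ(broken) − Σ(formed) = (1436 + 3D) − (3984) = −2548 + 3D
Setting this equal to −1012 kJ gives 3D = 1536, so D = 512 kJ/mol.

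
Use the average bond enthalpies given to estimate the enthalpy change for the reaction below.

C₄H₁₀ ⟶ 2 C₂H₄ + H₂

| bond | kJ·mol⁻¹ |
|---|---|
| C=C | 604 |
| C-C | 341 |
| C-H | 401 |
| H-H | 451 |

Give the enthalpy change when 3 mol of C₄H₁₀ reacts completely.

Bonds broken (reactants):
  C-C: 3 × 341 = 1023
  C-H: 10 × 401 = 4010
  Σ(broken) = 5033 kJ
Bonds formed (products):
  C-H: 8 × 401 = 3208
  C=C: 2 × 604 = 1208
  H-H: 1 × 451 = 451
  Σ(formed) = 4867 kJ
ΔH = Σ(broken) − Σ(formed) = 5033 − 4867 = +166 kJ
For 3× the reaction as written: 3 × (+166) = +498 kJ

ΔH = +498 kJ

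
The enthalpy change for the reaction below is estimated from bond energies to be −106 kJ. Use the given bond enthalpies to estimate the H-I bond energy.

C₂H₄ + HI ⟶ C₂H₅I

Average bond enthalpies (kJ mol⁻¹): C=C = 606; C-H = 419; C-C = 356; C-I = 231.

D(H-I) ≈ 294 kJ/mol

Let D be the H-I bond energy.
Σ(broken) = 4×419 + 1×606 + 1×D = 2282 + D
Σ(formed) = 1×356 + 5×419 + 1×231 = 2682
ΔH = Σ(broken) − Σ(formed) = (2282 + D) − (2682) = −400 + D
Setting this equal to −106 kJ gives D = 294 kJ/mol.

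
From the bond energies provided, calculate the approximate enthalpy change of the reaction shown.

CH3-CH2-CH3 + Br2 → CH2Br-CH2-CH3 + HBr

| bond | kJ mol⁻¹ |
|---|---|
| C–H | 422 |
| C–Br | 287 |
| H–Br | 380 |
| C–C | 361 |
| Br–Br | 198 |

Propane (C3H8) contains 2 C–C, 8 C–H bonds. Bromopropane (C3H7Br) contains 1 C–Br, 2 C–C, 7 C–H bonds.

Bonds broken (reactants):
  Br–Br: 1 × 198 = 198
  C–C: 2 × 361 = 722
  C–H: 8 × 422 = 3376
  Σ(broken) = 4296 kJ
Bonds formed (products):
  C–Br: 1 × 287 = 287
  C–C: 2 × 361 = 722
  C–H: 7 × 422 = 2954
  H–Br: 1 × 380 = 380
  Σ(formed) = 4343 kJ
ΔH = Σ(broken) − Σ(formed) = 4296 − 4343 = −47 kJ

ΔH ≈ −47 kJ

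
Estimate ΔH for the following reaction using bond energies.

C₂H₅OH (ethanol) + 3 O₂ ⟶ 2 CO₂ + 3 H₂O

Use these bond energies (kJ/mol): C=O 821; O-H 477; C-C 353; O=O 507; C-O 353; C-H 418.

ΔH ≈ −1352 kJ

Bonds broken (reactants):
  C-C: 1 × 353 = 353
  C-H: 5 × 418 = 2090
  C-O: 1 × 353 = 353
  O-H: 1 × 477 = 477
  O=O: 3 × 507 = 1521
  Σ(broken) = 4794 kJ
Bonds formed (products):
  C=O: 4 × 821 = 3284
  O-H: 6 × 477 = 2862
  Σ(formed) = 6146 kJ
ΔH = Σ(broken) − Σ(formed) = 4794 − 6146 = −1352 kJ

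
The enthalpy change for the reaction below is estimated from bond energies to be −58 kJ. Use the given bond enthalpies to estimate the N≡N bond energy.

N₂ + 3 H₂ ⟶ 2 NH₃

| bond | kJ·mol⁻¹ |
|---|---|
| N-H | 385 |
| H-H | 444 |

D(N≡N) ≈ 920 kJ/mol

Let D be the N≡N bond energy.
Σ(broken) = 3×444 + 1×D = 1332 + D
Σ(formed) = 6×385 = 2310
ΔH = Σ(broken) − Σ(formed) = (1332 + D) − (2310) = −978 + D
Setting this equal to −58 kJ gives D = 920 kJ/mol.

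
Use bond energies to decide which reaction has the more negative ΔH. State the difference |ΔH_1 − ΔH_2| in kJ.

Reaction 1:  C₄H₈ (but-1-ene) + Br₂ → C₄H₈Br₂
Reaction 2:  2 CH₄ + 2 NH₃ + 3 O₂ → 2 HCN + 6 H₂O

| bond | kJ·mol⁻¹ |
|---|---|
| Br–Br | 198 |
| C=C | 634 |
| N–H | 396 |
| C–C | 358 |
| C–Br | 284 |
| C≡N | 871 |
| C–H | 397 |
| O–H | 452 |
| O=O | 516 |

Reaction 1:
  Bonds broken (reactants):
    Br–Br: 1 × 198 = 198
    C–C: 2 × 358 = 716
    C–H: 8 × 397 = 3176
    C=C: 1 × 634 = 634
    Σ(broken) = 4724 kJ
  Bonds formed (products):
    C–Br: 2 × 284 = 568
    C–C: 3 × 358 = 1074
    C–H: 8 × 397 = 3176
    Σ(formed) = 4818 kJ
  ΔH_1 = 4724 − 4818 = −94 kJ
Reaction 2:
  Bonds broken (reactants):
    C–H: 8 × 397 = 3176
    N–H: 6 × 396 = 2376
    O=O: 3 × 516 = 1548
    Σ(broken) = 7100 kJ
  Bonds formed (products):
    C≡N: 2 × 871 = 1742
    C–H: 2 × 397 = 794
    O–H: 12 × 452 = 5424
    Σ(formed) = 7960 kJ
  ΔH_2 = 7100 − 7960 = −860 kJ
ΔH_1 − ΔH_2 = +766 kJ, so reaction 2 has the more negative ΔH; |ΔH_1 − ΔH_2| = 766 kJ.

Reaction 2, by 766 kJ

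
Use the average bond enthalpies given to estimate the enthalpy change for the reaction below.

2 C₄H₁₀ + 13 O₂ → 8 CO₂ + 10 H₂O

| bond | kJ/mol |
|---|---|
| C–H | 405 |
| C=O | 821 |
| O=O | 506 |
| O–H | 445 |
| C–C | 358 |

Bonds broken (reactants):
  C–C: 6 × 358 = 2148
  C–H: 20 × 405 = 8100
  O=O: 13 × 506 = 6578
  Σ(broken) = 16826 kJ
Bonds formed (products):
  C=O: 16 × 821 = 13136
  O–H: 20 × 445 = 8900
  Σ(formed) = 22036 kJ
ΔH = Σ(broken) − Σ(formed) = 16826 − 22036 = −5210 kJ

ΔH ≈ −5210 kJ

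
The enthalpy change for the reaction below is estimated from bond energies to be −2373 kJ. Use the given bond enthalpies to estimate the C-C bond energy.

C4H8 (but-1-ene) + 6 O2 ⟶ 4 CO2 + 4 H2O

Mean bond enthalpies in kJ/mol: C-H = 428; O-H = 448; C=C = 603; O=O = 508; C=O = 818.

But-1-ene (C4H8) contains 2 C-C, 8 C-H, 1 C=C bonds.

Let D be the C-C bond energy.
Σ(broken) = 2×D + 8×428 + 1×603 + 6×508 = 7075 + 2D
Σ(formed) = 8×818 + 8×448 = 10128
ΔH = Σ(broken) − Σ(formed) = (7075 + 2D) − (10128) = −3053 + 2D
Setting this equal to −2373 kJ gives 2D = 680, so D = 340 kJ/mol.

D(C-C) ≈ 340 kJ/mol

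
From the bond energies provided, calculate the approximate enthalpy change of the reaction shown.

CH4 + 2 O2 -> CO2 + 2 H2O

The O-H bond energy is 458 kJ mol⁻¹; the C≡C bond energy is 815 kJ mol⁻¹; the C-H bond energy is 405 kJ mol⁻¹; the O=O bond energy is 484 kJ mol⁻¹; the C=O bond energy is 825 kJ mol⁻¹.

Bonds broken (reactants):
  C-H: 4 × 405 = 1620
  O=O: 2 × 484 = 968
  Σ(broken) = 2588 kJ
Bonds formed (products):
  C=O: 2 × 825 = 1650
  O-H: 4 × 458 = 1832
  Σ(formed) = 3482 kJ
ΔH = Σ(broken) − Σ(formed) = 2588 − 3482 = −894 kJ

ΔH ≈ −894 kJ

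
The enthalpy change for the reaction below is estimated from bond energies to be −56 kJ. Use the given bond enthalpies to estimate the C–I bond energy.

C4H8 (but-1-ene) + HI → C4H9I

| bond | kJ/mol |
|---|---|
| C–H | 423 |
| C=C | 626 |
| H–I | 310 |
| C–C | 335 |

Let D be the C–I bond energy.
Σ(broken) = 2×335 + 8×423 + 1×626 + 1×310 = 4990
Σ(formed) = 3×335 + 9×423 + 1×D = 4812 + D
ΔH = Σ(broken) − Σ(formed) = (4990) − (4812 + D) = +178 − D
Setting this equal to −56 kJ gives D = 234 kJ/mol.

D(C–I) ≈ 234 kJ/mol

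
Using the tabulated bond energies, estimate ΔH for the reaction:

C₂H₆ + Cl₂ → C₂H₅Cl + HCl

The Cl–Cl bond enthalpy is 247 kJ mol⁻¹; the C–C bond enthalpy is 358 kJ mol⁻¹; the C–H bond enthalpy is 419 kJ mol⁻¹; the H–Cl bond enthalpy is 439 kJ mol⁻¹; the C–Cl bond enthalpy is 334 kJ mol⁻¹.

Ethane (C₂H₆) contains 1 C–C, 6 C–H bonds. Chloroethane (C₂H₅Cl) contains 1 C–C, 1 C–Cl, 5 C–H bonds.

ΔH ≈ −107 kJ

Bonds broken (reactants):
  C–C: 1 × 358 = 358
  C–H: 6 × 419 = 2514
  Cl–Cl: 1 × 247 = 247
  Σ(broken) = 3119 kJ
Bonds formed (products):
  C–C: 1 × 358 = 358
  C–Cl: 1 × 334 = 334
  C–H: 5 × 419 = 2095
  H–Cl: 1 × 439 = 439
  Σ(formed) = 3226 kJ
ΔH = Σ(broken) − Σ(formed) = 3119 − 3226 = −107 kJ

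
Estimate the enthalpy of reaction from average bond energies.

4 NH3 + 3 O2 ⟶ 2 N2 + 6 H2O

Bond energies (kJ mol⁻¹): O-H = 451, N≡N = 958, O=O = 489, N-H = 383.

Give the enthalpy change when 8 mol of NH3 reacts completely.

Bonds broken (reactants):
  N-H: 12 × 383 = 4596
  O=O: 3 × 489 = 1467
  Σ(broken) = 6063 kJ
Bonds formed (products):
  N≡N: 2 × 958 = 1916
  O-H: 12 × 451 = 5412
  Σ(formed) = 7328 kJ
ΔH = Σ(broken) − Σ(formed) = 6063 − 7328 = −1265 kJ
For 2× the reaction as written: 2 × (−1265) = −2530 kJ

ΔH = −2530 kJ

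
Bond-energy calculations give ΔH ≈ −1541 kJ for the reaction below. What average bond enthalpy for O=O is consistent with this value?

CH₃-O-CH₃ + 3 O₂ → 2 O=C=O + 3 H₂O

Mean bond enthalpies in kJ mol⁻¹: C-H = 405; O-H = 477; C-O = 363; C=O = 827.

Let D be the O=O bond energy.
Σ(broken) = 6×405 + 2×363 + 3×D = 3156 + 3D
Σ(formed) = 4×827 + 6×477 = 6170
ΔH = Σ(broken) − Σ(formed) = (3156 + 3D) − (6170) = −3014 + 3D
Setting this equal to −1541 kJ gives 3D = 1473, so D = 491 kJ/mol.

D(O=O) ≈ 491 kJ/mol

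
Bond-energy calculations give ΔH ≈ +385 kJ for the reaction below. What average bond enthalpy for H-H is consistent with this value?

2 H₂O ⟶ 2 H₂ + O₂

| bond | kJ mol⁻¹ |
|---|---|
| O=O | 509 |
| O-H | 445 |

Let D be the H-H bond energy.
Σ(broken) = 4×445 = 1780
Σ(formed) = 2×D + 1×509 = 509 + 2D
ΔH = Σ(broken) − Σ(formed) = (1780) − (509 + 2D) = +1271 − 2D
Setting this equal to +385 kJ gives 2D = 886, so D = 443 kJ/mol.

D(H-H) ≈ 443 kJ/mol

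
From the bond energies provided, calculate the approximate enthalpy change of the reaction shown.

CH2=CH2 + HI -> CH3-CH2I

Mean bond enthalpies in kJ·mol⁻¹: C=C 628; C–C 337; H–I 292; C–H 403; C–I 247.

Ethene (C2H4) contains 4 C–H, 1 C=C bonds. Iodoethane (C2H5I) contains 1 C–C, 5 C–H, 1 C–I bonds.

ΔH ≈ −67 kJ

Bonds broken (reactants):
  C–H: 4 × 403 = 1612
  C=C: 1 × 628 = 628
  H–I: 1 × 292 = 292
  Σ(broken) = 2532 kJ
Bonds formed (products):
  C–C: 1 × 337 = 337
  C–H: 5 × 403 = 2015
  C–I: 1 × 247 = 247
  Σ(formed) = 2599 kJ
ΔH = Σ(broken) − Σ(formed) = 2532 − 2599 = −67 kJ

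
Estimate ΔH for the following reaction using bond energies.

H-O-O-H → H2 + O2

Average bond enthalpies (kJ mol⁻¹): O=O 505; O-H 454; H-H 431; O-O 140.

ΔH ≈ +112 kJ

Bonds broken (reactants):
  O-H: 2 × 454 = 908
  O-O: 1 × 140 = 140
  Σ(broken) = 1048 kJ
Bonds formed (products):
  H-H: 1 × 431 = 431
  O=O: 1 × 505 = 505
  Σ(formed) = 936 kJ
ΔH = Σ(broken) − Σ(formed) = 1048 − 936 = +112 kJ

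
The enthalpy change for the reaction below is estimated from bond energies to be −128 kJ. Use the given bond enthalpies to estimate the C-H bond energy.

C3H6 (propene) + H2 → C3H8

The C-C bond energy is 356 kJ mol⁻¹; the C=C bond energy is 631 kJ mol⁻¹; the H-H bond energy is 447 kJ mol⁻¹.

Let D be the C-H bond energy.
Σ(broken) = 1×356 + 6×D + 1×631 + 1×447 = 1434 + 6D
Σ(formed) = 2×356 + 8×D = 712 + 8D
ΔH = Σ(broken) − Σ(formed) = (1434 + 6D) − (712 + 8D) = +722 − 2D
Setting this equal to −128 kJ gives 2D = 850, so D = 425 kJ/mol.

D(C-H) ≈ 425 kJ/mol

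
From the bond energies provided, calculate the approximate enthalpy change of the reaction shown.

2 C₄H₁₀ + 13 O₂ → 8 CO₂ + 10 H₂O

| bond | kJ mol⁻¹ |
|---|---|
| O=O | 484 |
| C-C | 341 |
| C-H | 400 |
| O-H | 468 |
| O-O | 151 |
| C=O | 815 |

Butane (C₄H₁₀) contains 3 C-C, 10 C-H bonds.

Bonds broken (reactants):
  C-C: 6 × 341 = 2046
  C-H: 20 × 400 = 8000
  O=O: 13 × 484 = 6292
  Σ(broken) = 16338 kJ
Bonds formed (products):
  C=O: 16 × 815 = 13040
  O-H: 20 × 468 = 9360
  Σ(formed) = 22400 kJ
ΔH = Σ(broken) − Σ(formed) = 16338 − 22400 = −6062 kJ

ΔH ≈ −6062 kJ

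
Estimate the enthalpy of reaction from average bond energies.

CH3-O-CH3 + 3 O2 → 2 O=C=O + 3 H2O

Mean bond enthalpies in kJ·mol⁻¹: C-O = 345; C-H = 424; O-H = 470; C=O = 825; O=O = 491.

ΔH ≈ −1413 kJ

Bonds broken (reactants):
  C-H: 6 × 424 = 2544
  C-O: 2 × 345 = 690
  O=O: 3 × 491 = 1473
  Σ(broken) = 4707 kJ
Bonds formed (products):
  C=O: 4 × 825 = 3300
  O-H: 6 × 470 = 2820
  Σ(formed) = 6120 kJ
ΔH = Σ(broken) − Σ(formed) = 4707 − 6120 = −1413 kJ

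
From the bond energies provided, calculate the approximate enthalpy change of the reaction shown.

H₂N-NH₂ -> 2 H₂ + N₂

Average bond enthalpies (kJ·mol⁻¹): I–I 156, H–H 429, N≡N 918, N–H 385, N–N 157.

ΔH ≈ −79 kJ

Bonds broken (reactants):
  N–H: 4 × 385 = 1540
  N–N: 1 × 157 = 157
  Σ(broken) = 1697 kJ
Bonds formed (products):
  H–H: 2 × 429 = 858
  N≡N: 1 × 918 = 918
  Σ(formed) = 1776 kJ
ΔH = Σ(broken) − Σ(formed) = 1697 − 1776 = −79 kJ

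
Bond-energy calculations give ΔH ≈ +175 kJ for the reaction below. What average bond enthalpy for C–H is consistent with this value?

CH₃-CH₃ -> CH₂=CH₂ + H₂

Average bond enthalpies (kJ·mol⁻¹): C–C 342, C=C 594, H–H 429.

Let D be the C–H bond energy.
Σ(broken) = 1×342 + 6×D = 342 + 6D
Σ(formed) = 4×D + 1×594 + 1×429 = 1023 + 4D
ΔH = Σ(broken) − Σ(formed) = (342 + 6D) − (1023 + 4D) = −681 + 2D
Setting this equal to +175 kJ gives 2D = 856, so D = 428 kJ/mol.

D(C–H) ≈ 428 kJ/mol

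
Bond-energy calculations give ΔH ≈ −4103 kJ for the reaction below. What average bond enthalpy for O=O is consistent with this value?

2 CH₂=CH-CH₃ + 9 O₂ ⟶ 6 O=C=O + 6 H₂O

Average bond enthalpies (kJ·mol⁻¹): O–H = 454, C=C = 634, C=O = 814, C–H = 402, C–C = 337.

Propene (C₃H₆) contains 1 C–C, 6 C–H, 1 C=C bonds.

D(O=O) ≈ 483 kJ/mol

Let D be the O=O bond energy.
Σ(broken) = 2×337 + 12×402 + 2×634 + 9×D = 6766 + 9D
Σ(formed) = 12×814 + 12×454 = 15216
ΔH = Σ(broken) − Σ(formed) = (6766 + 9D) − (15216) = −8450 + 9D
Setting this equal to −4103 kJ gives 9D = 4347, so D = 483 kJ/mol.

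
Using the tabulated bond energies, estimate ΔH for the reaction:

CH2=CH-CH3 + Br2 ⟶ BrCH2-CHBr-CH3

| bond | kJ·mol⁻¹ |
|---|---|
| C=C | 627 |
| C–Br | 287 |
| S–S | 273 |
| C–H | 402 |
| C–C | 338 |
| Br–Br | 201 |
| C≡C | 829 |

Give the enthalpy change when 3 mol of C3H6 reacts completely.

Bonds broken (reactants):
  Br–Br: 1 × 201 = 201
  C–C: 1 × 338 = 338
  C–H: 6 × 402 = 2412
  C=C: 1 × 627 = 627
  Σ(broken) = 3578 kJ
Bonds formed (products):
  C–Br: 2 × 287 = 574
  C–C: 2 × 338 = 676
  C–H: 6 × 402 = 2412
  Σ(formed) = 3662 kJ
ΔH = Σ(broken) − Σ(formed) = 3578 − 3662 = −84 kJ
For 3× the reaction as written: 3 × (−84) = −252 kJ

ΔH = −252 kJ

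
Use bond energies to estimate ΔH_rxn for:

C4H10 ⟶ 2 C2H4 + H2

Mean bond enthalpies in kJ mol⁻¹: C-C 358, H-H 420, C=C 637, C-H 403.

Bonds broken (reactants):
  C-C: 3 × 358 = 1074
  C-H: 10 × 403 = 4030
  Σ(broken) = 5104 kJ
Bonds formed (products):
  C-H: 8 × 403 = 3224
  C=C: 2 × 637 = 1274
  H-H: 1 × 420 = 420
  Σ(formed) = 4918 kJ
ΔH = Σ(broken) − Σ(formed) = 5104 − 4918 = +186 kJ

ΔH ≈ +186 kJ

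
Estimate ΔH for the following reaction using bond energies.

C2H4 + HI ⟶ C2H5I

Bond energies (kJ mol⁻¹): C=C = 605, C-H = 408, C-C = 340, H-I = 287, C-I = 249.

Bonds broken (reactants):
  C-H: 4 × 408 = 1632
  C=C: 1 × 605 = 605
  H-I: 1 × 287 = 287
  Σ(broken) = 2524 kJ
Bonds formed (products):
  C-C: 1 × 340 = 340
  C-H: 5 × 408 = 2040
  C-I: 1 × 249 = 249
  Σ(formed) = 2629 kJ
ΔH = Σ(broken) − Σ(formed) = 2524 − 2629 = −105 kJ

ΔH ≈ −105 kJ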